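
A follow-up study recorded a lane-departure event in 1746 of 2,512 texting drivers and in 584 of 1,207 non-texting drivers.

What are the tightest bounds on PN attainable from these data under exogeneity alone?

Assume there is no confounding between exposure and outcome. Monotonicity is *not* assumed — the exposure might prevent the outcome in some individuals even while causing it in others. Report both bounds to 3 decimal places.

p₁ = P(outcome | exposed) = 1746/2512 = 0.69506
p₀ = P(outcome | unexposed) = 584/1207 = 0.48384
Under exogeneity alone the bounds on PN are max{0,(p₁−p₀)/p₁} ≤ PN ≤ min{1,(1−p₀)/p₁}.
  lower = (p₁ − p₀)/p₁ = 0.21122 / 0.69506 ≈ 0.3039
  upper = min{1, (1 − p₀)/p₁} = 0.51616 / 0.69506 ≈ 0.7426

0.304 ≤ PN ≤ 0.743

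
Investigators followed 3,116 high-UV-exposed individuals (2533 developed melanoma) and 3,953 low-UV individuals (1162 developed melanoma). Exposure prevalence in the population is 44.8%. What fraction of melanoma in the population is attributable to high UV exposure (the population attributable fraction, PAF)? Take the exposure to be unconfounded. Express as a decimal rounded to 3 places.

PAF ≈ 0.442

p₁ = P(outcome | exposed) = 2533/3116 = 0.8129
p₀ = P(outcome | unexposed) = 1162/3953 = 0.29395
Overall risk P(Y=1) = π·p₁ + (1−π)·p₀ = 0.448×0.8129 + 0.552×0.29395 = 0.52644.
Under exogeneity, PAF = [P(Y=1) − p₀] / P(Y=1).
PAF = (0.52644 − 0.29395) / 0.52644 ≈ 0.4416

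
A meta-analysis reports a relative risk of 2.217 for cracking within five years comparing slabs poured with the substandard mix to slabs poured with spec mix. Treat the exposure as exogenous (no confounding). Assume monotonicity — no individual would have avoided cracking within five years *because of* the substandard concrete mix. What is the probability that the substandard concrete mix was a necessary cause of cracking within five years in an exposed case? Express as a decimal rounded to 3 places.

PN ≈ 0.549

Under exogeneity and monotonicity, PN = (RR − 1) / RR = 1 − 1/RR.
PN = (2.217 − 1) / 2.217 = 1.217 / 2.217 ≈ 0.5489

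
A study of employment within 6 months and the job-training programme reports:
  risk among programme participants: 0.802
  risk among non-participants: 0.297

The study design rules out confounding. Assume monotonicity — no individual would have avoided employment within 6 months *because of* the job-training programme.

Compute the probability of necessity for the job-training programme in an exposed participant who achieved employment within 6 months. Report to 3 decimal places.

Let p₁ = 0.802, p₀ = 0.297.
Under exogeneity and monotonicity, PN = (p₁ − p₀) / p₁.
PN = (0.802 − 0.297) / 0.802 = 0.505 / 0.802 ≈ 0.6297

PN ≈ 0.630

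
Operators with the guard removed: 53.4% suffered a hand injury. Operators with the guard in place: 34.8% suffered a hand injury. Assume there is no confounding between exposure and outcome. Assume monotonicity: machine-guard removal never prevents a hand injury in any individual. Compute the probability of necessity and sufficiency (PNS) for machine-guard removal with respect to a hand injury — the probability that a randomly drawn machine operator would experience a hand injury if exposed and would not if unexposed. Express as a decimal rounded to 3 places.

p₁ = 0.534, p₀ = 0.348.
Under exogeneity and monotonicity, PNS = p₁ − p₀.
PNS = 0.534 − 0.348 = 0.186

PNS ≈ 0.186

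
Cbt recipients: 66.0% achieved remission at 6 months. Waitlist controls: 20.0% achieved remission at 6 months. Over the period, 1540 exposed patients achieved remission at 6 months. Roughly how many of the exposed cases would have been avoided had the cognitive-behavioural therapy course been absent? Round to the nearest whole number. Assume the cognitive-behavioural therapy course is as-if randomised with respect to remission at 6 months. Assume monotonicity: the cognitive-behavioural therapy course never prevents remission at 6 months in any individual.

about 1073 cases

p₁ = 0.66, p₀ = 0.2.
PN = (p₁ − p₀)/p₁ = (0.66 − 0.2) / 0.66 ≈ 0.69697.
Attributable cases ≈ PN × (exposed cases) = 0.69697 × 1540 ≈ 1073.33.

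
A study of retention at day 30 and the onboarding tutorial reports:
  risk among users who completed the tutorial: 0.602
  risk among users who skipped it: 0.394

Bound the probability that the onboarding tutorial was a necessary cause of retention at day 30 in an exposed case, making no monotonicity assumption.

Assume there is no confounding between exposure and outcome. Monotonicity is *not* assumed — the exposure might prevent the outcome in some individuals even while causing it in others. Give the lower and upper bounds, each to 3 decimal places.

0.346 ≤ PN ≤ 1.000

Let p₁ = 0.602, p₀ = 0.394.
Under exogeneity alone the bounds on PN are max{0,(p₁−p₀)/p₁} ≤ PN ≤ min{1,(1−p₀)/p₁}.
  lower = (p₁ − p₀)/p₁ = 0.208 / 0.602 ≈ 0.3455
  upper = min{1, (1 − p₀)/p₁} = 0.606 / 0.602 ≈ 1.0066 → capped at 1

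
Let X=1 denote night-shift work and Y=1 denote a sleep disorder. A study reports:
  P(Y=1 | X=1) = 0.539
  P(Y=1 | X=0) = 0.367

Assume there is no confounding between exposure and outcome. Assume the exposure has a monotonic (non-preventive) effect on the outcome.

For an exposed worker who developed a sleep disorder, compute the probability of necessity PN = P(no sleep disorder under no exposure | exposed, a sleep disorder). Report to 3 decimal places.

Let p₁ = 0.539, p₀ = 0.367.
Under exogeneity and monotonicity, PN = (p₁ − p₀) / p₁.
PN = (0.539 − 0.367) / 0.539 = 0.172 / 0.539 ≈ 0.3191

PN ≈ 0.319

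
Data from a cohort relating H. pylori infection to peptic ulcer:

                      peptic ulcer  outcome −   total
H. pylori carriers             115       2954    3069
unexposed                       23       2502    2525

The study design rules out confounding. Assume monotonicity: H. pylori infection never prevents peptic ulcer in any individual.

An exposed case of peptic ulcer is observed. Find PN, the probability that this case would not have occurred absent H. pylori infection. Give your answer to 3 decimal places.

p₁ = P(outcome | exposed) = 115/3069 = 0.037471
p₀ = P(outcome | unexposed) = 23/2525 = 0.0091089
Under exogeneity and monotonicity, PN = (p₁ − p₀) / p₁.
PN = (0.037471 − 0.0091089) / 0.037471 = 0.028363 / 0.037471 ≈ 0.7569

PN ≈ 0.757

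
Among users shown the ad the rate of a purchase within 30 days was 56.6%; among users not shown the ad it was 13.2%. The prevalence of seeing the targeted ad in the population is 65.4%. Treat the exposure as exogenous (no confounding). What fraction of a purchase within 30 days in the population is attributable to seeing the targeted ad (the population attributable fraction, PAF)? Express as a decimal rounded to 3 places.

PAF ≈ 0.683

p₁ = 0.566, p₀ = 0.132.
Overall risk P(Y=1) = π·p₁ + (1−π)·p₀ = 0.654×0.566 + 0.346×0.132 = 0.41584.
Under exogeneity, PAF = [P(Y=1) − p₀] / P(Y=1).
PAF = (0.41584 − 0.132) / 0.41584 ≈ 0.6826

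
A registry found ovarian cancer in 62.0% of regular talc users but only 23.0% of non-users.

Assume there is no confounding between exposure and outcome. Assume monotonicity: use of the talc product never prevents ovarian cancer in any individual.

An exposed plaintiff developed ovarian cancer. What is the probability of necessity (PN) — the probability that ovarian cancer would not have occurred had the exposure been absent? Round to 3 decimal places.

p₁ = 0.62, p₀ = 0.23.
Under exogeneity and monotonicity, PN = (p₁ − p₀) / p₁.
PN = (0.62 − 0.23) / 0.62 = 0.39 / 0.62 ≈ 0.6290

PN ≈ 0.629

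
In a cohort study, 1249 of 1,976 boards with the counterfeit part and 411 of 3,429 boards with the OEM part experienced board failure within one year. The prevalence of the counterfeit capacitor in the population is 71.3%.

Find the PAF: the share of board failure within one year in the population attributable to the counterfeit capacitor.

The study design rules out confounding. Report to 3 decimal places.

p₁ = P(outcome | exposed) = 1249/1976 = 0.63209
p₀ = P(outcome | unexposed) = 411/3429 = 0.11986
Overall risk P(Y=1) = π·p₁ + (1−π)·p₀ = 0.713×0.63209 + 0.287×0.11986 = 0.48508.
Under exogeneity, PAF = [P(Y=1) − p₀] / P(Y=1).
PAF = (0.48508 − 0.11986) / 0.48508 ≈ 0.7529

PAF ≈ 0.753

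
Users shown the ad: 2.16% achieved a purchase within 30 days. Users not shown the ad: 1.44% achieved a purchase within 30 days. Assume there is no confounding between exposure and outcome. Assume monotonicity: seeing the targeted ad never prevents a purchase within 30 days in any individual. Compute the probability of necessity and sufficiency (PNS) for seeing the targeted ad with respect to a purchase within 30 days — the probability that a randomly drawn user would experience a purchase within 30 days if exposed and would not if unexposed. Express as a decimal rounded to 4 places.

PNS ≈ 0.0072

p₁ = 0.0216, p₀ = 0.0144.
Under exogeneity and monotonicity, PNS = p₁ − p₀.
PNS = 0.0216 − 0.0144 = 0.0072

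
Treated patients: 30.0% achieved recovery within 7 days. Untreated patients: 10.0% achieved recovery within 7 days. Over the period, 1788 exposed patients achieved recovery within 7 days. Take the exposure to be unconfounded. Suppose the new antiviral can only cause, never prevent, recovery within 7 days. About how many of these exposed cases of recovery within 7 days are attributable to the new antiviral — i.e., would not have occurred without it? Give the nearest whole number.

about 1192 cases

p₁ = 0.3, p₀ = 0.1.
PN = (p₁ − p₀)/p₁ = (0.3 − 0.1) / 0.3 ≈ 0.66667.
Attributable cases ≈ PN × (exposed cases) = 0.66667 × 1788 ≈ 1192.00.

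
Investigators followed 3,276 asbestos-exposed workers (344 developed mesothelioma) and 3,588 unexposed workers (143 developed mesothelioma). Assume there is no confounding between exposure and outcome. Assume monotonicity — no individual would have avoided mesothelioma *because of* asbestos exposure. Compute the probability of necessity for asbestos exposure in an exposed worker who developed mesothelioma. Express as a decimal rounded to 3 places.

p₁ = P(outcome | exposed) = 344/3276 = 0.10501
p₀ = P(outcome | unexposed) = 143/3588 = 0.039855
Under exogeneity and monotonicity, PN = (p₁ − p₀) / p₁.
PN = (0.10501 − 0.039855) / 0.10501 = 0.065151 / 0.10501 ≈ 0.6204

PN ≈ 0.620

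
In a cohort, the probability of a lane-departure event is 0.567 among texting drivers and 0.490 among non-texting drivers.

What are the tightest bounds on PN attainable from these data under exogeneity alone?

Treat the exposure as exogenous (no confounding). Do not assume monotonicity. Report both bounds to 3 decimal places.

0.136 ≤ PN ≤ 0.899

Let p₁ = 0.567, p₀ = 0.49.
Under exogeneity alone the bounds on PN are max{0,(p₁−p₀)/p₁} ≤ PN ≤ min{1,(1−p₀)/p₁}.
  lower = (p₁ − p₀)/p₁ = 0.077 / 0.567 ≈ 0.1358
  upper = min{1, (1 − p₀)/p₁} = 0.51 / 0.567 ≈ 0.8995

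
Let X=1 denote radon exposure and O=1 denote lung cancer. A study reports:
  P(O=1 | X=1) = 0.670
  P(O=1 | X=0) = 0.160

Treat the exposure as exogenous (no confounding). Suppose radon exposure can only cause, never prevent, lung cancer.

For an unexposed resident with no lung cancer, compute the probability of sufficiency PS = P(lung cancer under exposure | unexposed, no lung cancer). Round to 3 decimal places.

PS ≈ 0.607

Let p₁ = 0.67, p₀ = 0.16.
Under exogeneity and monotonicity, PS = (p₁ − p₀) / (1 − p₀).
PS = (0.67 − 0.16) / (1 − 0.16) = 0.51 / 0.84 ≈ 0.6071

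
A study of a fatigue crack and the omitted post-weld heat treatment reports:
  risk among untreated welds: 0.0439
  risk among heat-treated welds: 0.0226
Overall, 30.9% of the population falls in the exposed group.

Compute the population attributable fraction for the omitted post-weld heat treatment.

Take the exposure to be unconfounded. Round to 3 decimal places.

PAF ≈ 0.226

Let p₁ = 0.0439, p₀ = 0.0226.
Overall risk P(Y=1) = π·p₁ + (1−π)·p₀ = 0.309×0.0439 + 0.691×0.0226 = 0.029182.
Under exogeneity, PAF = [P(Y=1) − p₀] / P(Y=1).
PAF = (0.029182 − 0.0226) / 0.029182 ≈ 0.2255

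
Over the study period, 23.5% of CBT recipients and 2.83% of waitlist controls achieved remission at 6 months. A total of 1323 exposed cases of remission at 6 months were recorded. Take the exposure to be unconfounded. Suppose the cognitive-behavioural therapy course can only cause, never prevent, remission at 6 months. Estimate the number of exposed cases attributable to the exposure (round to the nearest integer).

p₁ = 0.235, p₀ = 0.0283.
PN = (p₁ − p₀)/p₁ = (0.235 − 0.0283) / 0.235 ≈ 0.87957.
Attributable cases ≈ PN × (exposed cases) = 0.87957 × 1323 ≈ 1163.68.

about 1164 cases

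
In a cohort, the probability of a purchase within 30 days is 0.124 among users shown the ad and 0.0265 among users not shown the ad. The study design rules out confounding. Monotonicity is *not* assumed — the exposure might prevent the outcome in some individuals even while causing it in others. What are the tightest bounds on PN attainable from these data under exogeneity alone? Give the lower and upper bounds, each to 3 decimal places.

0.786 ≤ PN ≤ 1.000

Let p₁ = 0.124, p₀ = 0.0265.
Under exogeneity alone the bounds on PN are max{0,(p₁−p₀)/p₁} ≤ PN ≤ min{1,(1−p₀)/p₁}.
  lower = (p₁ − p₀)/p₁ = 0.0975 / 0.124 ≈ 0.7863
  upper = min{1, (1 − p₀)/p₁} = 0.9735 / 0.124 ≈ 7.8508 → capped at 1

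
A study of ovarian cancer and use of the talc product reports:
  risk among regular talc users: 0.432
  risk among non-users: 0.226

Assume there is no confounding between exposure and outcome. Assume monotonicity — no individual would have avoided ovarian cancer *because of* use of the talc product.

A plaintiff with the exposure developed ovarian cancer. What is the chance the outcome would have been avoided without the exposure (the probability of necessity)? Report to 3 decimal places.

PN ≈ 0.477

Let p₁ = 0.432, p₀ = 0.226.
Under exogeneity and monotonicity, PN = (p₁ − p₀) / p₁.
PN = (0.432 − 0.226) / 0.432 = 0.206 / 0.432 ≈ 0.4769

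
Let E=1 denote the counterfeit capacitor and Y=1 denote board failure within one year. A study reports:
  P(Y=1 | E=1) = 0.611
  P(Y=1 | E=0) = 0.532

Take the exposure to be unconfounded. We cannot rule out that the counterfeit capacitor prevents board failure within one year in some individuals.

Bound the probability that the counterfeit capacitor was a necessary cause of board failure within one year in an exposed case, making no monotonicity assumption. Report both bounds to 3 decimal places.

0.129 ≤ PN ≤ 0.766

Let p₁ = 0.611, p₀ = 0.532.
Under exogeneity alone the bounds on PN are max{0,(p₁−p₀)/p₁} ≤ PN ≤ min{1,(1−p₀)/p₁}.
  lower = (p₁ − p₀)/p₁ = 0.079 / 0.611 ≈ 0.1293
  upper = min{1, (1 − p₀)/p₁} = 0.468 / 0.611 ≈ 0.7660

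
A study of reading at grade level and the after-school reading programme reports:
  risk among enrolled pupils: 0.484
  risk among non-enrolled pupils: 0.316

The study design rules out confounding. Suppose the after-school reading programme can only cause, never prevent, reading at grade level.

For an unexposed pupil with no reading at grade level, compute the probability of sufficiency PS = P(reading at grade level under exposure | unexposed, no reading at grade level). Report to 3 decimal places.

Let p₁ = 0.484, p₀ = 0.316.
Under exogeneity and monotonicity, PS = (p₁ − p₀) / (1 − p₀).
PS = (0.484 − 0.316) / (1 − 0.316) = 0.168 / 0.684 ≈ 0.2456

PS ≈ 0.246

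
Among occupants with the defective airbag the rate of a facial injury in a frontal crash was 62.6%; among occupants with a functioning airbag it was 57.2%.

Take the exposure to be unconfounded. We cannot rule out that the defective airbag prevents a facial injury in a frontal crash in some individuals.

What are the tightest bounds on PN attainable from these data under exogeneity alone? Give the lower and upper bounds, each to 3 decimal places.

0.086 ≤ PN ≤ 0.684

p₁ = 0.626, p₀ = 0.572.
Under exogeneity alone the bounds on PN are max{0,(p₁−p₀)/p₁} ≤ PN ≤ min{1,(1−p₀)/p₁}.
  lower = (p₁ − p₀)/p₁ = 0.054 / 0.626 ≈ 0.0863
  upper = min{1, (1 − p₀)/p₁} = 0.428 / 0.626 ≈ 0.6837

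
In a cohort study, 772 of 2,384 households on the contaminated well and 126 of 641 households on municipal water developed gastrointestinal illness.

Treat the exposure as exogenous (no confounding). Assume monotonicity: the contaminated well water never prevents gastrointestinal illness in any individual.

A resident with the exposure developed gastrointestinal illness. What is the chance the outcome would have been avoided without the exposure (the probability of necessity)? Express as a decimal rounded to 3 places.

PN ≈ 0.393

p₁ = P(outcome | exposed) = 772/2384 = 0.32383
p₀ = P(outcome | unexposed) = 126/641 = 0.19657
Under exogeneity and monotonicity, PN = (p₁ − p₀) / p₁.
PN = (0.32383 − 0.19657) / 0.32383 = 0.12726 / 0.32383 ≈ 0.3930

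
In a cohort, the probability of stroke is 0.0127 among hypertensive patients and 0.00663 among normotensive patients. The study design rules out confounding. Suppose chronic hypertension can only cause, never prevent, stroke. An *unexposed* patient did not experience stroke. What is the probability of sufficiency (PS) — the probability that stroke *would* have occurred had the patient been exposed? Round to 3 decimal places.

PS ≈ 0.006

Let p₁ = 0.0127, p₀ = 0.00663.
Under exogeneity and monotonicity, PS = (p₁ − p₀) / (1 − p₀).
PS = (0.0127 − 0.00663) / (1 − 0.00663) = 0.00607 / 0.99337 ≈ 0.0061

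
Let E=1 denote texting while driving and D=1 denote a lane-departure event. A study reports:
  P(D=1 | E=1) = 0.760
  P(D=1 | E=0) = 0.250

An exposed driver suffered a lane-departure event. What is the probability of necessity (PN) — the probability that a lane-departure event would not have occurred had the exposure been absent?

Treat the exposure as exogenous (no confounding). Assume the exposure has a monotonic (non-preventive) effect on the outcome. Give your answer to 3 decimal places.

Let p₁ = 0.76, p₀ = 0.25.
Under exogeneity and monotonicity, PN = (p₁ − p₀) / p₁.
PN = (0.76 − 0.25) / 0.76 = 0.51 / 0.76 ≈ 0.6711

PN ≈ 0.671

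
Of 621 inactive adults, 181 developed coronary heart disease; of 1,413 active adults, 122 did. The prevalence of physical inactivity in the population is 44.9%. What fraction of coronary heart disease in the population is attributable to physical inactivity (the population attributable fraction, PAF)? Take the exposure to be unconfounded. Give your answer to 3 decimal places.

p₁ = P(outcome | exposed) = 181/621 = 0.29147
p₀ = P(outcome | unexposed) = 122/1413 = 0.086341
Overall risk P(Y=1) = π·p₁ + (1−π)·p₀ = 0.449×0.29147 + 0.551×0.086341 = 0.17844.
Under exogeneity, PAF = [P(Y=1) − p₀] / P(Y=1).
PAF = (0.17844 − 0.086341) / 0.17844 ≈ 0.5161

PAF ≈ 0.516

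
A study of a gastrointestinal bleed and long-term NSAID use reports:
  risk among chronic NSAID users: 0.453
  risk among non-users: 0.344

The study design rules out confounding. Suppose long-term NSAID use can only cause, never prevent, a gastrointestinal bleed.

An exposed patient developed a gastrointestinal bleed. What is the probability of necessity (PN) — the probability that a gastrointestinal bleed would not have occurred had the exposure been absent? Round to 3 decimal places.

Let p₁ = 0.453, p₀ = 0.344.
Under exogeneity and monotonicity, PN = (p₁ − p₀) / p₁.
PN = (0.453 − 0.344) / 0.453 = 0.109 / 0.453 ≈ 0.2406

PN ≈ 0.241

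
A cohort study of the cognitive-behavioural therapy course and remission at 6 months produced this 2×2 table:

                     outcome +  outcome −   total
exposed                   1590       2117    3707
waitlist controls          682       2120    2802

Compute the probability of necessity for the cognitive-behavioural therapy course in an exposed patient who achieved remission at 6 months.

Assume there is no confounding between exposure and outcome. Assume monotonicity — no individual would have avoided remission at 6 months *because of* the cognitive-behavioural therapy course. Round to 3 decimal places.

PN ≈ 0.433

p₁ = P(outcome | exposed) = 1590/3707 = 0.42892
p₀ = P(outcome | unexposed) = 682/2802 = 0.2434
Under exogeneity and monotonicity, PN = (p₁ − p₀)/p₁.
PN = (0.42892 − 0.2434) / 0.42892 ≈ 0.4325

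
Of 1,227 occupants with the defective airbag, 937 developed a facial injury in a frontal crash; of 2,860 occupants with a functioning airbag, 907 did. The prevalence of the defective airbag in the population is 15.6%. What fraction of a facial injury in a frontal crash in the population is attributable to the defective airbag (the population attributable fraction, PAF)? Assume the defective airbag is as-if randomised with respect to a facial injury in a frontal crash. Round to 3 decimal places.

PAF ≈ 0.180

p₁ = P(outcome | exposed) = 937/1227 = 0.76365
p₀ = P(outcome | unexposed) = 907/2860 = 0.31713
Overall risk P(Y=1) = π·p₁ + (1−π)·p₀ = 0.156×0.76365 + 0.844×0.31713 = 0.38679.
Under exogeneity, PAF = [P(Y=1) − p₀] / P(Y=1).
PAF = (0.38679 − 0.31713) / 0.38679 ≈ 0.1801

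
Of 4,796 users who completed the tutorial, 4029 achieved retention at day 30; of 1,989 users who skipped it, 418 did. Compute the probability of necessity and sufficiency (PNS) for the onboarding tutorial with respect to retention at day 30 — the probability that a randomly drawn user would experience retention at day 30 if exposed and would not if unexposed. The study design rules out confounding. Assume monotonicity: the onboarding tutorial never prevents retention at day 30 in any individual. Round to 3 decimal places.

PNS ≈ 0.630

p₁ = P(outcome | exposed) = 4029/4796 = 0.84008
p₀ = P(outcome | unexposed) = 418/1989 = 0.21016
Under exogeneity and monotonicity, PNS = p₁ − p₀.
PNS = 0.84008 − 0.21016 = 0.62992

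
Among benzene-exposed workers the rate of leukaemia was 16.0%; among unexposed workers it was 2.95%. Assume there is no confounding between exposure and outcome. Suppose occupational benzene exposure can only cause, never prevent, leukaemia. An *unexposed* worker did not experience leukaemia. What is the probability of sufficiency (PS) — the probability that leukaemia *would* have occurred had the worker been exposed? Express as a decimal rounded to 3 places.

p₁ = 0.16, p₀ = 0.0295.
Under exogeneity and monotonicity, PS = (p₁ − p₀) / (1 − p₀).
PS = (0.16 − 0.0295) / (1 − 0.0295) = 0.1305 / 0.9705 ≈ 0.1345

PS ≈ 0.134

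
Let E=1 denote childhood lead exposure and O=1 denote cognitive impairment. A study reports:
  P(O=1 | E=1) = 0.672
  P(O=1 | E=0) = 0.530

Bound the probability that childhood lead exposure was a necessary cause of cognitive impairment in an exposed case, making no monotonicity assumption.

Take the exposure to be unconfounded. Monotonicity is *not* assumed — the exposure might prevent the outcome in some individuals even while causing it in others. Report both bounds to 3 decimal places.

Let p₁ = 0.672, p₀ = 0.53.
Under exogeneity alone the bounds on PN are max{0,(p₁−p₀)/p₁} ≤ PN ≤ min{1,(1−p₀)/p₁}.
  lower = (p₁ − p₀)/p₁ = 0.142 / 0.672 ≈ 0.2113
  upper = min{1, (1 − p₀)/p₁} = 0.47 / 0.672 ≈ 0.6994

0.211 ≤ PN ≤ 0.699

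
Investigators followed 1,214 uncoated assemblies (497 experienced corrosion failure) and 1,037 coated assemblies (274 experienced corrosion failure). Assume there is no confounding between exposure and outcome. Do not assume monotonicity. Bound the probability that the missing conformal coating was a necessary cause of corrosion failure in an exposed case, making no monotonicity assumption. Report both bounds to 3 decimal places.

p₁ = P(outcome | exposed) = 497/1214 = 0.40939
p₀ = P(outcome | unexposed) = 274/1037 = 0.26422
Under exogeneity alone the bounds on PN are max{0,(p₁−p₀)/p₁} ≤ PN ≤ min{1,(1−p₀)/p₁}.
  lower = (p₁ − p₀)/p₁ = 0.14517 / 0.40939 ≈ 0.3546
  upper = min{1, (1 − p₀)/p₁} = 0.73578 / 0.40939 ≈ 1.7972 → capped at 1

0.355 ≤ PN ≤ 1.000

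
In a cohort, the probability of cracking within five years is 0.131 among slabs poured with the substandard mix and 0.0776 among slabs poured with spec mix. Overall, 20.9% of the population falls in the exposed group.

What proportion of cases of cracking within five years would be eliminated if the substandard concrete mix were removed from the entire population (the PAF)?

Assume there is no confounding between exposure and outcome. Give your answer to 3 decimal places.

PAF ≈ 0.126

Let p₁ = 0.131, p₀ = 0.0776.
Overall risk P(Y=1) = π·p₁ + (1−π)·p₀ = 0.209×0.131 + 0.791×0.0776 = 0.088761.
Under exogeneity, PAF = [P(Y=1) − p₀] / P(Y=1).
PAF = (0.088761 − 0.0776) / 0.088761 ≈ 0.1257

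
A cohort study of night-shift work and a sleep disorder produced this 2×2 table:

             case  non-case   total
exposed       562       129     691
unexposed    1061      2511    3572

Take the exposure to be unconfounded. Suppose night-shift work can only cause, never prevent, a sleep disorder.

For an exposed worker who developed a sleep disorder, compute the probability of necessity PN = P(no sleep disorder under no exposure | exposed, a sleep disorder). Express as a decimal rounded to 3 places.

p₁ = P(outcome | exposed) = 562/691 = 0.81331
p₀ = P(outcome | unexposed) = 1061/3572 = 0.29703
Under exogeneity and monotonicity, PN = (p₁ − p₀) / p₁.
PN = (0.81331 − 0.29703) / 0.81331 = 0.51628 / 0.81331 ≈ 0.6348

PN ≈ 0.635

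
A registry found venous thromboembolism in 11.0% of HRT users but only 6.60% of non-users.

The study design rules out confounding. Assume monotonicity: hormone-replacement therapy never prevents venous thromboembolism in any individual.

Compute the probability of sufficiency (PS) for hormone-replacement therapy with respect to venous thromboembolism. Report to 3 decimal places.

p₁ = 0.11, p₀ = 0.066.
Under exogeneity and monotonicity, PS = (p₁ − p₀) / (1 − p₀).
PS = (0.11 − 0.066) / (1 − 0.066) = 0.044 / 0.934 ≈ 0.0471

PS ≈ 0.047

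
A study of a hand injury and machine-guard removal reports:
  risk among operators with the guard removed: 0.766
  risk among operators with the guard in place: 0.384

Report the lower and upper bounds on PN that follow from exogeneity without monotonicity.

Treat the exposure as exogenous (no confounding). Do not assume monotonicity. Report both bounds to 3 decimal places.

Let p₁ = 0.766, p₀ = 0.384.
Under exogeneity alone the bounds on PN are max{0,(p₁−p₀)/p₁} ≤ PN ≤ min{1,(1−p₀)/p₁}.
  lower = (p₁ − p₀)/p₁ = 0.382 / 0.766 ≈ 0.4987
  upper = min{1, (1 − p₀)/p₁} = 0.616 / 0.766 ≈ 0.8042

0.499 ≤ PN ≤ 0.804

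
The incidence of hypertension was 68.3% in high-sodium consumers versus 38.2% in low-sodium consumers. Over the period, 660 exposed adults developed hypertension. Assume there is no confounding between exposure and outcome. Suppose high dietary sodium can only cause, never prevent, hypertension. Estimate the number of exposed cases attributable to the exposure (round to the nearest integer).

p₁ = 0.683, p₀ = 0.382.
PN = (p₁ − p₀)/p₁ = (0.683 − 0.382) / 0.683 ≈ 0.44070.
Attributable cases ≈ PN × (exposed cases) = 0.44070 × 660 ≈ 290.86.

about 291 cases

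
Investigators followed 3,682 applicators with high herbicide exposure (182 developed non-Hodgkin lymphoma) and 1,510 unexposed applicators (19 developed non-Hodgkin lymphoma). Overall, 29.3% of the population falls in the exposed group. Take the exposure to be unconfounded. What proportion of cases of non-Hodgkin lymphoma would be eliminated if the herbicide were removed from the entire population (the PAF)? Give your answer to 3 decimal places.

p₁ = P(outcome | exposed) = 182/3682 = 0.04943
p₀ = P(outcome | unexposed) = 19/1510 = 0.012583
Overall risk P(Y=1) = π·p₁ + (1−π)·p₀ = 0.293×0.04943 + 0.707×0.012583 = 0.023379.
Under exogeneity, PAF = [P(Y=1) − p₀] / P(Y=1).
PAF = (0.023379 − 0.012583) / 0.023379 ≈ 0.4618

PAF ≈ 0.462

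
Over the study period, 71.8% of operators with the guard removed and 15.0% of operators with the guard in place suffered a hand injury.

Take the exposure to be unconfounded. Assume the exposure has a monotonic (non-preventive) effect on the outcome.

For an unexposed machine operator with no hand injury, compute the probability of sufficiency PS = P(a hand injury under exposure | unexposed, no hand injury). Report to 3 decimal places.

p₁ = 0.718, p₀ = 0.15.
Under exogeneity and monotonicity, PS = (p₁ − p₀) / (1 − p₀).
PS = (0.718 − 0.15) / (1 − 0.15) = 0.568 / 0.85 ≈ 0.6682

PS ≈ 0.668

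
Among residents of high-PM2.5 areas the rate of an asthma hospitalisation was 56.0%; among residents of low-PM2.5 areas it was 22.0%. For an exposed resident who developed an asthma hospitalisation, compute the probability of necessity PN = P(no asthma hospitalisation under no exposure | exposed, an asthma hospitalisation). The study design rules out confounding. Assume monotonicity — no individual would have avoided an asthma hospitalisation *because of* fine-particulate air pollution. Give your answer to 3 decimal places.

PN ≈ 0.607

p₁ = 0.56, p₀ = 0.22.
Under exogeneity and monotonicity, PN = (p₁ − p₀) / p₁.
PN = (0.56 − 0.22) / 0.56 = 0.34 / 0.56 ≈ 0.6071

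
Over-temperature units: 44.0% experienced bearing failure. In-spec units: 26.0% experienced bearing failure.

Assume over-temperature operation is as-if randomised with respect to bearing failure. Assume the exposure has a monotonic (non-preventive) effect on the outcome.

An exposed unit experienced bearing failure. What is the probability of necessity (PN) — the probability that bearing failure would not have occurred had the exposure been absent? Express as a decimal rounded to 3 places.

p₁ = 0.44, p₀ = 0.26.
Under exogeneity and monotonicity, PN = (p₁ − p₀) / p₁.
PN = (0.44 − 0.26) / 0.44 = 0.18 / 0.44 ≈ 0.4091

PN ≈ 0.409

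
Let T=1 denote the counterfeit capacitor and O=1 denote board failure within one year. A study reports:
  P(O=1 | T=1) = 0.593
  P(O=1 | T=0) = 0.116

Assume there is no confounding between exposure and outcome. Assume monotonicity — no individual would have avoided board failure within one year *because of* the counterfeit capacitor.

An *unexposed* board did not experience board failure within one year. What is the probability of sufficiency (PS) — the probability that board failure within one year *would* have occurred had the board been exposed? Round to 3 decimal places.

Let p₁ = 0.593, p₀ = 0.116.
Under exogeneity and monotonicity, PS = (p₁ − p₀) / (1 − p₀).
PS = (0.593 − 0.116) / (1 − 0.116) = 0.477 / 0.884 ≈ 0.5396

PS ≈ 0.540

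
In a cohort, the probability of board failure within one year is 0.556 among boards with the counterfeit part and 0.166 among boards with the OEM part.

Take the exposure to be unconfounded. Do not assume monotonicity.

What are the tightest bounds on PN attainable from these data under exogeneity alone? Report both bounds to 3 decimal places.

Let p₁ = 0.556, p₀ = 0.166.
Under exogeneity alone the bounds on PN are max{0,(p₁−p₀)/p₁} ≤ PN ≤ min{1,(1−p₀)/p₁}.
  lower = (p₁ − p₀)/p₁ = 0.39 / 0.556 ≈ 0.7014
  upper = min{1, (1 − p₀)/p₁} = 0.834 / 0.556 ≈ 1.5000 → capped at 1

0.701 ≤ PN ≤ 1.000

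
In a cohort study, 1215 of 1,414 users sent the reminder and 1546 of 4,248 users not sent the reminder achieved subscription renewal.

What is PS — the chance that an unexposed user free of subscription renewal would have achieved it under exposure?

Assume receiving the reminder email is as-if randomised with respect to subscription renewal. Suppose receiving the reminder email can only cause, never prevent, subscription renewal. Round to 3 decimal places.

p₁ = P(outcome | exposed) = 1215/1414 = 0.85926
p₀ = P(outcome | unexposed) = 1546/4248 = 0.36394
Under exogeneity and monotonicity, PS = (p₁ − p₀) / (1 − p₀).
PS = (0.85926 − 0.36394) / (1 − 0.36394) = 0.49533 / 0.63606 ≈ 0.7787

PS ≈ 0.779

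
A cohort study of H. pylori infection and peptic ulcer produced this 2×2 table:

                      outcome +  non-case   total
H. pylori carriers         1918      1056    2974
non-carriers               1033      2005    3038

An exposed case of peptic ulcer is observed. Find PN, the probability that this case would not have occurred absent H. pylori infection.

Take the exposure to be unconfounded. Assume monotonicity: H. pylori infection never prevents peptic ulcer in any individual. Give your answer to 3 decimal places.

PN ≈ 0.473

p₁ = P(outcome | exposed) = 1918/2974 = 0.64492
p₀ = P(outcome | unexposed) = 1033/3038 = 0.34003
Under exogeneity and monotonicity, PN = (p₁ − p₀) / p₁.
PN = (0.64492 − 0.34003) / 0.64492 = 0.3049 / 0.64492 ≈ 0.4728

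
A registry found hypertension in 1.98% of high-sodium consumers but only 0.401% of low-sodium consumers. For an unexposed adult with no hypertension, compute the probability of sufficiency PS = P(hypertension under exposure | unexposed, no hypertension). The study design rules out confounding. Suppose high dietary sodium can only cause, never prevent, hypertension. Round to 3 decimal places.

PS ≈ 0.016

p₁ = 0.0198, p₀ = 0.00401.
Under exogeneity and monotonicity, PS = (p₁ − p₀) / (1 − p₀).
PS = (0.0198 − 0.00401) / (1 − 0.00401) = 0.01579 / 0.99599 ≈ 0.0159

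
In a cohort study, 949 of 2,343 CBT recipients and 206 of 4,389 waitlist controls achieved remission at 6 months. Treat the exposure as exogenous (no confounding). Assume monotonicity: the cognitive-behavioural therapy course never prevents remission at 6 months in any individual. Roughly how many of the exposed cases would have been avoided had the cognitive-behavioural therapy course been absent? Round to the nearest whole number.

p₁ = P(outcome | exposed) = 949/2343 = 0.40504
p₀ = P(outcome | unexposed) = 206/4389 = 0.046936
PN = (p₁ − p₀)/p₁ = (0.40504 − 0.046936) / 0.40504 ≈ 0.88412.
Attributable cases ≈ PN × (exposed cases) = 0.88412 × 949 ≈ 839.03.

about 839 cases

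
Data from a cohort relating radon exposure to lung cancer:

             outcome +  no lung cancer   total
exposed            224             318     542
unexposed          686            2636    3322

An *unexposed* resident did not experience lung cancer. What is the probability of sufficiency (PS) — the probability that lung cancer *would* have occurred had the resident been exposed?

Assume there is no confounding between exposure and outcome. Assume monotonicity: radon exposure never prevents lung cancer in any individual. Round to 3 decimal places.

PS ≈ 0.261

p₁ = P(outcome | exposed) = 224/542 = 0.41328
p₀ = P(outcome | unexposed) = 686/3322 = 0.2065
Under exogeneity and monotonicity, PS = (p₁ − p₀)/(1 − p₀).
PS = (0.41328 − 0.2065) / 0.7935 ≈ 0.2606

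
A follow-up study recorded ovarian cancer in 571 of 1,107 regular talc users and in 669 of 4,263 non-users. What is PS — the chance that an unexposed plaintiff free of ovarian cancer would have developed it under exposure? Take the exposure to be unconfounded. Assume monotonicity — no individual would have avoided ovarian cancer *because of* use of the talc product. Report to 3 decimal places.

p₁ = P(outcome | exposed) = 571/1107 = 0.51581
p₀ = P(outcome | unexposed) = 669/4263 = 0.15693
Under exogeneity and monotonicity, PS = (p₁ − p₀) / (1 − p₀).
PS = (0.51581 − 0.15693) / (1 − 0.15693) = 0.35888 / 0.84307 ≈ 0.4257

PS ≈ 0.426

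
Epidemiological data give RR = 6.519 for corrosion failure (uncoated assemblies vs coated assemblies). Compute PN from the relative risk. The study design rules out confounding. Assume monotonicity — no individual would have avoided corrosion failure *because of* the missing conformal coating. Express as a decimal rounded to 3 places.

PN ≈ 0.847

Under exogeneity and monotonicity, PN = (RR − 1) / RR = 1 − 1/RR.
PN = (6.519 − 1) / 6.519 = 5.519 / 6.519 ≈ 0.8466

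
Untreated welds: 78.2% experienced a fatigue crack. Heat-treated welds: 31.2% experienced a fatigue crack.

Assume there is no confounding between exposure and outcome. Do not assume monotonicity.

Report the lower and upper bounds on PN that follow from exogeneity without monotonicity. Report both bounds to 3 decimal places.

0.601 ≤ PN ≤ 0.880

p₁ = 0.782, p₀ = 0.312.
Under exogeneity alone the bounds on PN are max{0,(p₁−p₀)/p₁} ≤ PN ≤ min{1,(1−p₀)/p₁}.
  lower = (p₁ − p₀)/p₁ = 0.47 / 0.782 ≈ 0.6010
  upper = min{1, (1 − p₀)/p₁} = 0.688 / 0.782 ≈ 0.8798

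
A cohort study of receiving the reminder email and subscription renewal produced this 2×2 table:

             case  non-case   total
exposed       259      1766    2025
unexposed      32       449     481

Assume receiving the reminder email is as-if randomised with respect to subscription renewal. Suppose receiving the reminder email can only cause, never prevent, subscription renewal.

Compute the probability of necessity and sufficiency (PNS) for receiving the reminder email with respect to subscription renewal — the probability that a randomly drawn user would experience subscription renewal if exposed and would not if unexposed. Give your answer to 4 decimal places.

p₁ = P(outcome | exposed) = 259/2025 = 0.1279
p₀ = P(outcome | unexposed) = 32/481 = 0.066528
Under exogeneity and monotonicity, PNS = p₁ − p₀.
PNS = 0.1279 − 0.066528 = 0.061373

PNS ≈ 0.0614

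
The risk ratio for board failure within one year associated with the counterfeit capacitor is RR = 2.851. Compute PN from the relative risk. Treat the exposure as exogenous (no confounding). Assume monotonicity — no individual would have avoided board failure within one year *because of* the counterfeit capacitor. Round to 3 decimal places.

PN ≈ 0.649

Under exogeneity and monotonicity, PN = (RR − 1) / RR = 1 − 1/RR.
PN = (2.851 − 1) / 2.851 = 1.851 / 2.851 ≈ 0.6492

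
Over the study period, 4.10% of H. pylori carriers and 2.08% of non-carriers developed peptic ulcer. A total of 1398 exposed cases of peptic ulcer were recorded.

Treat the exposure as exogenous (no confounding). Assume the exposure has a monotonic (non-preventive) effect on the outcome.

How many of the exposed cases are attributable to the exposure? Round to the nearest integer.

about 689 cases

p₁ = 0.041, p₀ = 0.0208.
PN = (p₁ − p₀)/p₁ = (0.041 − 0.0208) / 0.041 ≈ 0.49268.
Attributable cases ≈ PN × (exposed cases) = 0.49268 × 1398 ≈ 688.77.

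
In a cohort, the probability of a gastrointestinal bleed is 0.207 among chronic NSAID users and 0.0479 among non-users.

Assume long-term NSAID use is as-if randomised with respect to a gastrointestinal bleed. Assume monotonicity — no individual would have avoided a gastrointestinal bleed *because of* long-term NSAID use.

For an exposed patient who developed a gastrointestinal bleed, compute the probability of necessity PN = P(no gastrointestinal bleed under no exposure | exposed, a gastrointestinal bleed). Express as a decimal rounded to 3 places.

Let p₁ = 0.207, p₀ = 0.0479.
Under exogeneity and monotonicity, PN = (p₁ − p₀) / p₁.
PN = (0.207 − 0.0479) / 0.207 = 0.1591 / 0.207 ≈ 0.7686

PN ≈ 0.769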